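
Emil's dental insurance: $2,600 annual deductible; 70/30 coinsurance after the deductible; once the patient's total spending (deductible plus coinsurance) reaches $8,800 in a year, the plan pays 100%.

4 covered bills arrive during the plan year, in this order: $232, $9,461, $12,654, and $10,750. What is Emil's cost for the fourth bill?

$275.90

Claim 1 — $232: entire amount goes to the deductible. Cost to patient: $232. OOP to date $232.
Claim 2 — $9,461: deductible takes $2,368, $7,093 remains; 30% of $7,093 = $2,127.90. Cost to patient: $4,495.90. OOP to date $4,727.90.
Claim 3 — $12,654: deductible met; 30% of $12,654 = $3,796.20. Patient owes $3,796.20 (running OOP $8,524.10).
Claim 4 — $10,750: 30% coinsurance on $10,750 = $3,225. Adding that to $8,524.10 gives $11,749.10, past the $8,800 cap; patient pays only $8,800 − $8,524.10 = $275.90.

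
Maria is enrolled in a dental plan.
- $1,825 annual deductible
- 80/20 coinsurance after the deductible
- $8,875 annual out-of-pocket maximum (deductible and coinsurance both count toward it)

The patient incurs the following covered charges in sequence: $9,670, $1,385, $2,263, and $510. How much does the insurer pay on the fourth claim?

Claim 1 — $9,670: deductible takes $1,825, $7,845 remains; coinsurance $7,845 × 20% = $1,569. Patient owes $3,394 (running OOP $3,394). Plan pays $9,670 − $3,394 = $6,276.
Claim 2 — $1,385: deductible already satisfied, so patient's share is 20% × $1,385 = $277. Patient owes $277 (running OOP $3,671). Plan pays $1,385 − $277 = $1,108.
Claim 3 — $2,263: 20% coinsurance on $2,263 = $452.60. Patient owes $452.60 (running OOP $4,123.60). Insurer: $2,263 − $452.60 = $1,810.40.
Claim 4 — $510: deductible met; 20% of $510 = $102. Patient pays $102; OOP now $4,225.60. Insurer: $510 − $102 = $408.

$408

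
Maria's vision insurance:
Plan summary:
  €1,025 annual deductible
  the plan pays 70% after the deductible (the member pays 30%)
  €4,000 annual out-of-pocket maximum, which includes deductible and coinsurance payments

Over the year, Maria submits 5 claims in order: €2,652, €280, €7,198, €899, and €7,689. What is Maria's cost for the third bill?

€2,159.40

Claim 1 — €2,652: deductible takes €1,025, €1,627 remains; member's 30% is €488.10. Cost to member: €1,513.10. OOP to date €1,513.10.
Claim 2 — €280: 30% coinsurance on €280 = €84. Member owes €84 (running OOP €1,597.10).
Claim 3 — €7,198: deductible met; 30% of €7,198 = €2,159.40. Cost to member: €2,159.40. OOP to date €3,756.50.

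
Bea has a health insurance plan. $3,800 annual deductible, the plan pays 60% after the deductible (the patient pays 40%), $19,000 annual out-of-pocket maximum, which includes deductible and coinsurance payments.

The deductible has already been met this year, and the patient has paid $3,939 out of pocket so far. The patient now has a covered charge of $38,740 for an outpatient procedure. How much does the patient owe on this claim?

$15,061

The deductible is already satisfied, so the full bill goes to coinsurance.
40% of $38,740 = $15,496 falls to the patient.
Year-to-date out-of-pocket would reach $3,939 + $15,496 = $19,435, above the $19,000 maximum, so the patient pays only $19,000 − $3,939 = $15,061.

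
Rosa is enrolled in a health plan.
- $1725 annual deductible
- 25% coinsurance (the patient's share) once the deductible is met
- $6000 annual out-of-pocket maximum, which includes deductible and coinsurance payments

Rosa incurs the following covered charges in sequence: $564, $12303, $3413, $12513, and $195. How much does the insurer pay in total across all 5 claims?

#1 ($564): entire amount goes to the deductible. Patient owes $564 (running OOP $564). Plan pays $564 − $564 = $0.
#2 ($12303): deductible takes $1161, $11142 remains; patient's 25% is $2785.50. Cost to patient: $3946.50. OOP to date $4510.50. Plan pays $12303 − $3946.50 = $8356.50.
#3 ($3413): 25% coinsurance on $3413 = $853.25. Patient owes $853.25 (running OOP $5363.75). Plan pays $3413 − $853.25 = $2559.75.
#4 ($12513): deductible already satisfied, so patient's share is 25% × $12513 = $3128.25. That would push OOP to $8492, over the $6000 cap, so patient pays $6000 − $5363.75 = $636.25. Plan pays $12513 − $636.25 = $11876.75.
#5 ($195): deductible met; 25% of $195 = $48.75. Adding that to $6000 gives $6048.75, past the $6000 cap; patient pays only $6000 − $6000 = $0. Plan pays $195 − $0 = $195.
Insurer total: $0 + $8356.50 + $2559.75 + $11876.75 + $195 = $22988.

$22988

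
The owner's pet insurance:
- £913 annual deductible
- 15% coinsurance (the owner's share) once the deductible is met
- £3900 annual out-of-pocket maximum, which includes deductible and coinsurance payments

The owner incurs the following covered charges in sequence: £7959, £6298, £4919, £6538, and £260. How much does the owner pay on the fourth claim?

#1 (£7959): £913 finishes the deductible; £7046 goes to coinsurance; coinsurance £7046 × 15% = £1056.90. Cost to owner: £1969.90. OOP to date £1969.90.
#2 (£6298): 15% coinsurance on £6298 = £944.70. Owner pays £944.70; OOP now £2914.60.
#3 (£4919): deductible met; 15% of £4919 = £737.85. Cost to owner: £737.85. OOP to date £3652.45.
#4 (£6538): 15% coinsurance on £6538 = £980.70. That would push OOP to £4633.15, over the £3900 cap, so owner pays £3900 − £3652.45 = £247.55.

£247.55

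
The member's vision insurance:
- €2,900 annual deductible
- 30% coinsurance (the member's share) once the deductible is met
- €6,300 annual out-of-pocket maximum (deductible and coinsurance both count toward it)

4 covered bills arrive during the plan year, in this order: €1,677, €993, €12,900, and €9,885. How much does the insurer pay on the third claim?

€9,270

Bill 1, €1,677: all of it applies to the deductible. Member pays €1,677; OOP now €1,677. Plan pays €1,677 − €1,677 = €0.
Bill 2, €993: fully absorbed by the deductible. Member pays €993; OOP now €2,670. Insurer: €993 − €993 = €0.
Bill 3, €12,900: €230 finishes the deductible; €12,670 goes to coinsurance; member's 30% is €3,801. Claim cost before the cap: €230 + €3,801 = €4,031. That would push OOP to €6,701, over the €6,300 cap, so member pays €6,300 − €2,670 = €3,630. Insurer: €12,900 − €3,630 = €9,270.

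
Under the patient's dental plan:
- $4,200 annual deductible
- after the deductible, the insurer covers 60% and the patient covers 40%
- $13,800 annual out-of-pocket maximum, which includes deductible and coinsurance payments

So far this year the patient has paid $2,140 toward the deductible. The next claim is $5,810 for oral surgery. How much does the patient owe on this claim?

$3,560

Deductible still to meet: $4,200 − $2,140 = $2,060.
That leaves $5,810 − $2,060 = $3,750 for coinsurance.
Coinsurance: $3,750 × 40% = $1,500.
So the patient owes $2,060 + $1,500 = $3,560 before any cap.
Total out-of-pocket so far would be $2,140 + $3,560 = $5,700, below the $13,800 cap — no reduction.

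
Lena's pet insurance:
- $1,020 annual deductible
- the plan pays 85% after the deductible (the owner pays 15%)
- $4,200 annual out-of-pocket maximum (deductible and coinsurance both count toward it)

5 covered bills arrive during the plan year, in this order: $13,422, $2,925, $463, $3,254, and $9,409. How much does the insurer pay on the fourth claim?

Claim 1 ($13,422): $1,020 to deductible, leaving $12,402; owner's 15% is $1,860.30. Owner pays $2,880.30; OOP now $2,880.30. Plan pays $13,422 − $2,880.30 = $10,541.70.
Claim 2 ($2,925): deductible already satisfied, so owner's share is 15% × $2,925 = $438.75. Owner pays $438.75; OOP now $3,319.05. Insurer: $2,925 − $438.75 = $2,486.25.
Claim 3 ($463): deductible met; 15% of $463 = $69.45. Owner pays $69.45; OOP now $3,388.50. Plan pays $463 − $69.45 = $393.55.
Claim 4 ($3,254): 15% coinsurance on $3,254 = $488.10. Owner owes $488.10 (running OOP $3,876.60). Plan pays $3,254 − $488.10 = $2,765.90.

$2,765.90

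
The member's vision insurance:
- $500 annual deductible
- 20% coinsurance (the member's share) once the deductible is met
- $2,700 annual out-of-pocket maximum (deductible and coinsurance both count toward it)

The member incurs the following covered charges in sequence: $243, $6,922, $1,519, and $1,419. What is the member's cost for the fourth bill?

$283.80

Bill 1, $243: entire amount goes to the deductible. Member owes $243 (running OOP $243).
Bill 2, $6,922: deductible takes $257, $6,665 remains; coinsurance $6,665 × 20% = $1,333. Member pays $1,590; OOP now $1,833.
Bill 3, $1,519: deductible met; 20% of $1,519 = $303.80. Member pays $303.80; OOP now $2,136.80.
Bill 4, $1,419: 20% coinsurance on $1,419 = $283.80. Member owes $283.80 (running OOP $2,420.60).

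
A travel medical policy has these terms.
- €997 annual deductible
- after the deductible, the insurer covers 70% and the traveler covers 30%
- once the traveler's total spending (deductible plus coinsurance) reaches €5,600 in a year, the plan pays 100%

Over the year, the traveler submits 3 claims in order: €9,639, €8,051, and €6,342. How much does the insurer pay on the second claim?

€6,040.60

Claim 1 (€9,639): deductible takes €997, €8,642 remains; traveler's 30% is €2,592.60. Traveler pays €3,589.60; OOP now €3,589.60. Insurer: €9,639 − €3,589.60 = €6,049.40.
Claim 2 (€8,051): 30% coinsurance on €8,051 = €2,415.30. That would push OOP to €6,004.90, over the €5,600 cap, so traveler pays €5,600 − €3,589.60 = €2,010.40. Insurer: €8,051 − €2,010.40 = €6,040.60.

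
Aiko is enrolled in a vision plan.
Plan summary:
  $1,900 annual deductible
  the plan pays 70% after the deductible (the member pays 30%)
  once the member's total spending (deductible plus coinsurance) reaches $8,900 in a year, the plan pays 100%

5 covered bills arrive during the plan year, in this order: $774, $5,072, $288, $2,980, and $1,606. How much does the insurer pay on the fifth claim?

$1,124.20

Claim 1 ($774): all of it applies to the deductible. Member owes $774 (running OOP $774). Insurer: $774 − $774 = $0.
Claim 2 ($5,072): $1,126 finishes the deductible; $3,946 goes to coinsurance; coinsurance $3,946 × 30% = $1,183.80. Member pays $2,309.80; OOP now $3,083.80. Insurer: $5,072 − $2,309.80 = $2,762.20.
Claim 3 ($288): 30% coinsurance on $288 = $86.40. Member pays $86.40; OOP now $3,170.20. Insurer: $288 − $86.40 = $201.60.
Claim 4 ($2,980): deductible met; 30% of $2,980 = $894. Member pays $894; OOP now $4,064.20. Insurer: $2,980 − $894 = $2,086.
Claim 5 ($1,606): deductible already satisfied, so member's share is 30% × $1,606 = $481.80. Member owes $481.80 (running OOP $4,546). Plan pays $1,606 − $481.80 = $1,124.20.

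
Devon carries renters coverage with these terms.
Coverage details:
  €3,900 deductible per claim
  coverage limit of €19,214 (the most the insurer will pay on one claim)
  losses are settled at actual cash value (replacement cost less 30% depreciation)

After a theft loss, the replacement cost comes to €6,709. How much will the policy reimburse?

Depreciate 30%: the covered value is €6,709 × 0.7 = €4,696.30.
After the deductible, €4,696.30 − €3,900 = €796.30 remains.
€796.30 ≤ €19,214, so the limit doesn't bind; insurer pays €796.30.

€796.30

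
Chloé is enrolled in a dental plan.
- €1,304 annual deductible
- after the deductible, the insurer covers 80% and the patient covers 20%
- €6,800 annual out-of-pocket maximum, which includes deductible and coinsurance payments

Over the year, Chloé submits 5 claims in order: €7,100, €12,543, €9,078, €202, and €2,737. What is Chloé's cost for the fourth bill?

Claim 1 — €7,100: €1,304 to deductible, leaving €5,796; coinsurance €5,796 × 20% = €1,159.20. Patient pays €2,463.20; OOP now €2,463.20.
Claim 2 — €12,543: 20% coinsurance on €12,543 = €2,508.60. Patient pays €2,508.60; OOP now €4,971.80.
Claim 3 — €9,078: 20% coinsurance on €9,078 = €1,815.60. Patient owes €1,815.60 (running OOP €6,787.40).
Claim 4 — €202: deductible met; 20% of €202 = €40.40. Adding that to €6,787.40 gives €6,827.80, past the €6,800 cap; patient pays only €6,800 − €6,787.40 = €12.60.

€12.60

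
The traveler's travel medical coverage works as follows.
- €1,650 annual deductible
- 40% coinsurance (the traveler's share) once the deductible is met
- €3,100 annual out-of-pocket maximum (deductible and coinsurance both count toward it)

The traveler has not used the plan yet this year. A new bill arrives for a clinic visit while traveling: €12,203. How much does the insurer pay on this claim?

€9,103

Nothing has been paid toward the €1,650 deductible, so the first €1,650 of this charge is applied there.
The remaining €10,553 (= €12,203 − €1,650) moves to coinsurance.
Traveler's 40% share of €10,553 is €4,221.20.
So the traveler owes €1,650 + €4,221.20 = €5,871.20 before any cap.
Year-to-date out-of-pocket would reach €0 + €5,871.20 = €5,871.20, above the €3,100 maximum, so the traveler pays only €3,100 − €0 = €3,100.
The insurer covers the remainder: €12,203 − €3,100 = €9,103.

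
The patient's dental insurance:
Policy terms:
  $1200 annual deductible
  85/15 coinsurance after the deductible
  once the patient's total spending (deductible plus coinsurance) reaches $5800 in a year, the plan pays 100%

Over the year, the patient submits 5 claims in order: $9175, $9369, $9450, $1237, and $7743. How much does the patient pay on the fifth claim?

$395.35

Bill 1, $9175: $1200 finishes the deductible; $7975 goes to coinsurance; 15% of $7975 = $1196.25. Patient owes $2396.25 (running OOP $2396.25).
Bill 2, $9369: deductible met; 15% of $9369 = $1405.35. Patient owes $1405.35 (running OOP $3801.60).
Bill 3, $9450: deductible already satisfied, so patient's share is 15% × $9450 = $1417.50. Patient owes $1417.50 (running OOP $5219.10).
Bill 4, $1237: deductible met; 15% of $1237 = $185.55. Patient owes $185.55 (running OOP $5404.65).
Bill 5, $7743: 15% coinsurance on $7743 = $1161.45. OOP would hit $6566.10 > $5800, so the cap limits the patient to $5800 − $5404.65 = $395.35.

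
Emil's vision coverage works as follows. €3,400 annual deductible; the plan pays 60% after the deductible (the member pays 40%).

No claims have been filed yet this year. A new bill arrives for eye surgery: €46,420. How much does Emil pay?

€20,608

Deductible not yet touched, so the first €3,400 of the bill goes to the deductible.
The remaining €43,020 (= €46,420 − €3,400) moves to coinsurance.
Coinsurance: €43,020 × 40% = €17,208.
So the member owes €3,400 + €17,208 = €20,608.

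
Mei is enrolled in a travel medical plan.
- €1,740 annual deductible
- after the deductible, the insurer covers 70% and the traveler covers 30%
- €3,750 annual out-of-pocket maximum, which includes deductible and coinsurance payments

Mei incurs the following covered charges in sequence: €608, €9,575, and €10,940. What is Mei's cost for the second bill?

Claim 1 — €608: entire amount goes to the deductible. Traveler pays €608; OOP now €608.
Claim 2 — €9,575: €1,132 to deductible, leaving €8,443; coinsurance €8,443 × 30% = €2,532.90. Claim cost before the cap: €1,132 + €2,532.90 = €3,664.90. That would push OOP to €4,272.90, over the €3,750 cap, so traveler pays €3,750 − €608 = €3,142.

€3,142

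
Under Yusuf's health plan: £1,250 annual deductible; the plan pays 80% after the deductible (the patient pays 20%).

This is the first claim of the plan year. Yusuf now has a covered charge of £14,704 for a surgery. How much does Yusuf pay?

£3,940.80

Nothing has been paid toward the £1,250 deductible, so the first £1,250 of this charge is applied there.
After the £1,250 deductible portion, £14,704 − £1,250 = £13,454 is subject to coinsurance.
Patient's 20% share of £13,454 is £2,690.80.
That puts the patient's cost at £1,250 + £2,690.80 = £3,940.80.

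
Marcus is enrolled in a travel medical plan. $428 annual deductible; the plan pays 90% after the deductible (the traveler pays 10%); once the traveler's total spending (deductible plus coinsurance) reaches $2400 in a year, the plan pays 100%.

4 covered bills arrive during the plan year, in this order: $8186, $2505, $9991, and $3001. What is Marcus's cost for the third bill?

Bill 1, $8186: $428 to deductible, leaving $7758; 10% of $7758 = $775.80. Traveler pays $1203.80; OOP now $1203.80.
Bill 2, $2505: deductible already satisfied, so traveler's share is 10% × $2505 = $250.50. Traveler owes $250.50 (running OOP $1454.30).
Bill 3, $9991: deductible already satisfied, so traveler's share is 10% × $9991 = $999.10. OOP would hit $2453.40 > $2400, so the cap limits the traveler to $2400 − $1454.30 = $945.70.

$945.70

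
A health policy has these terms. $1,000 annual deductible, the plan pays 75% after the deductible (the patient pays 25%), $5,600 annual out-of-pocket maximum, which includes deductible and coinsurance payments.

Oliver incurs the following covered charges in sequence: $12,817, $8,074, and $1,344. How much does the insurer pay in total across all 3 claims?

#1 ($12,817): $1,000 to deductible, leaving $11,817; 25% of $11,817 = $2,954.25. Patient owes $3,954.25 (running OOP $3,954.25). Plan pays $12,817 − $3,954.25 = $8,862.75.
#2 ($8,074): 25% coinsurance on $8,074 = $2,018.50. OOP would hit $5,972.75 > $5,600, so the cap limits the patient to $5,600 − $3,954.25 = $1,645.75. Insurer: $8,074 − $1,645.75 = $6,428.25.
#3 ($1,344): 25% coinsurance on $1,344 = $336. OOP would hit $5,936 > $5,600, so the cap limits the patient to $5,600 − $5,600 = $0. Insurer: $1,344 − $0 = $1,344.
Insurer total: $8,862.75 + $6,428.25 + $1,344 = $16,635.

$16,635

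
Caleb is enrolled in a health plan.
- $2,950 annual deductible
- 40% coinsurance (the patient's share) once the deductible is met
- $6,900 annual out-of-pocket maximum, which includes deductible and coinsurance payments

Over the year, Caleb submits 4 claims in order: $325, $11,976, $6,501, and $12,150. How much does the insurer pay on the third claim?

#1 ($325): all of it applies to the deductible. Cost to patient: $325. OOP to date $325. Insurer: $325 − $325 = $0.
#2 ($11,976): deductible takes $2,625, $9,351 remains; patient's 40% is $3,740.40. Patient owes $6,365.40 (running OOP $6,690.40). Plan pays $11,976 − $6,365.40 = $5,610.60.
#3 ($6,501): 40% coinsurance on $6,501 = $2,600.40. That would push OOP to $9,290.80, over the $6,900 cap, so patient pays $6,900 − $6,690.40 = $209.60. Insurer: $6,501 − $209.60 = $6,291.40.

$6,291.40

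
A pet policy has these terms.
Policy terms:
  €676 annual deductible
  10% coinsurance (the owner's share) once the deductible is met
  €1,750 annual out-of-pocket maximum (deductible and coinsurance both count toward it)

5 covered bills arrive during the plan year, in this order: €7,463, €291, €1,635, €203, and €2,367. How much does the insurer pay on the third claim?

#1 (€7,463): €676 finishes the deductible; €6,787 goes to coinsurance; 10% of €6,787 = €678.70. Owner pays €1,354.70; OOP now €1,354.70. Insurer: €7,463 − €1,354.70 = €6,108.30.
#2 (€291): deductible met; 10% of €291 = €29.10. Owner owes €29.10 (running OOP €1,383.80). Insurer: €291 − €29.10 = €261.90.
#3 (€1,635): 10% coinsurance on €1,635 = €163.50. Cost to owner: €163.50. OOP to date €1,547.30. Plan pays €1,635 − €163.50 = €1,471.50.

€1,471.50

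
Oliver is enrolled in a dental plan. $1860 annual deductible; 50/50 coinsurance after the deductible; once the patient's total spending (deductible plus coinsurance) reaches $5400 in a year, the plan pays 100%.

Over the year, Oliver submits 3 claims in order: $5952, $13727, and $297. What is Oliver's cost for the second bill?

#1 ($5952): $1860 to deductible, leaving $4092; 50% of $4092 = $2046. Cost to patient: $3906. OOP to date $3906.
#2 ($13727): deductible already satisfied, so patient's share is 50% × $13727 = $6863.50. That would push OOP to $10769.50, over the $5400 cap, so patient pays $5400 − $3906 = $1494.

$1494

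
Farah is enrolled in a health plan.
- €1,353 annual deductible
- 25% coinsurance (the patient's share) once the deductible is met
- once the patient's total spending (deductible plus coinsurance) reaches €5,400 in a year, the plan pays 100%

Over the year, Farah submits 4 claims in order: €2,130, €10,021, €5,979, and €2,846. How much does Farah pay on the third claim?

€1,347.50

Bill 1, €2,130: €1,353 finishes the deductible; €777 goes to coinsurance; patient's 25% is €194.25. Patient pays €1,547.25; OOP now €1,547.25.
Bill 2, €10,021: 25% coinsurance on €10,021 = €2,505.25. Cost to patient: €2,505.25. OOP to date €4,052.50.
Bill 3, €5,979: deductible already satisfied, so patient's share is 25% × €5,979 = €1,494.75. Adding that to €4,052.50 gives €5,547.25, past the €5,400 cap; patient pays only €5,400 − €4,052.50 = €1,347.50.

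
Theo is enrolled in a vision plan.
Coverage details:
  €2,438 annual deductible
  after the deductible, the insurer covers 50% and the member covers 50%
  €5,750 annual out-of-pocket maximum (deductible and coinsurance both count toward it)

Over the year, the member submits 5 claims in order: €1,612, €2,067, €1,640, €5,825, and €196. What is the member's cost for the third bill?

#1 (€1,612): fully absorbed by the deductible. Cost to member: €1,612. OOP to date €1,612.
#2 (€2,067): €826 finishes the deductible; €1,241 goes to coinsurance; 50% of €1,241 = €620.50. Cost to member: €1,446.50. OOP to date €3,058.50.
#3 (€1,640): deductible met; 50% of €1,640 = €820. Member owes €820 (running OOP €3,878.50).

€820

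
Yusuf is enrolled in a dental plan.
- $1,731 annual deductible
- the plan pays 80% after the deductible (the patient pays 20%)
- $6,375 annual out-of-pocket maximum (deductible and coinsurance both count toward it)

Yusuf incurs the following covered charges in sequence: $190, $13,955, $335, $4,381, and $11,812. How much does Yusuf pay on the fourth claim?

Bill 1, $190: all of it applies to the deductible. Patient pays $190; OOP now $190.
Bill 2, $13,955: deductible takes $1,541, $12,414 remains; coinsurance $12,414 × 20% = $2,482.80. Patient pays $4,023.80; OOP now $4,213.80.
Bill 3, $335: deductible met; 20% of $335 = $67. Cost to patient: $67. OOP to date $4,280.80.
Bill 4, $4,381: 20% coinsurance on $4,381 = $876.20. Cost to patient: $876.20. OOP to date $5,157.

$876.20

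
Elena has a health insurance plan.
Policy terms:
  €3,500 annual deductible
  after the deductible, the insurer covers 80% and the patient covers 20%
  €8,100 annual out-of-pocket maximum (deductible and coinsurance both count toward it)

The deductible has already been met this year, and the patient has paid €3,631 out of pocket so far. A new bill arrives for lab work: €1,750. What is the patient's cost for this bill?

The deductible is already satisfied, so the full bill goes to coinsurance.
Coinsurance: €1,750 × 20% = €350.
Cumulative spending €3,631 + €350 = €3,981 stays under the €8,100 maximum.

€350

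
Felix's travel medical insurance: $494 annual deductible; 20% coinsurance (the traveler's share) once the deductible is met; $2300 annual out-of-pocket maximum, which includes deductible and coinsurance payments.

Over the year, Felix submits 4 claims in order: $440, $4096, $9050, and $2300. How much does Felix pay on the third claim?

Claim 1 — $440: fully absorbed by the deductible. Cost to traveler: $440. OOP to date $440.
Claim 2 — $4096: deductible takes $54, $4042 remains; coinsurance $4042 × 20% = $808.40. Traveler pays $862.40; OOP now $1302.40.
Claim 3 — $9050: deductible already satisfied, so traveler's share is 20% × $9050 = $1810. That would push OOP to $3112.40, over the $2300 cap, so traveler pays $2300 − $1302.40 = $997.60.

$997.60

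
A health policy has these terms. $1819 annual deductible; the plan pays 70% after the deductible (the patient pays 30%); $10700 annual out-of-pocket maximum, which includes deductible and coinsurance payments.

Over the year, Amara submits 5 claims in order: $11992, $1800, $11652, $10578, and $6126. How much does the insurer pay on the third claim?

$8156.40

Claim 1 ($11992): $1819 finishes the deductible; $10173 goes to coinsurance; 30% of $10173 = $3051.90. Patient owes $4870.90 (running OOP $4870.90). Plan pays $11992 − $4870.90 = $7121.10.
Claim 2 ($1800): deductible met; 30% of $1800 = $540. Patient pays $540; OOP now $5410.90. Insurer: $1800 − $540 = $1260.
Claim 3 ($11652): deductible met; 30% of $11652 = $3495.60. Patient owes $3495.60 (running OOP $8906.50). Insurer: $11652 − $3495.60 = $8156.40.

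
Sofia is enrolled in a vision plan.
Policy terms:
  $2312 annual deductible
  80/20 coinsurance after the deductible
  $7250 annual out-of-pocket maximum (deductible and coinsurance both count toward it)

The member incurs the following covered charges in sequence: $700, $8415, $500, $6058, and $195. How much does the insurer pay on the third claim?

Claim 1 ($700): fully absorbed by the deductible. Member pays $700; OOP now $700. Insurer: $700 − $700 = $0.
Claim 2 ($8415): deductible takes $1612, $6803 remains; member's 20% is $1360.60. Member pays $2972.60; OOP now $3672.60. Plan pays $8415 − $2972.60 = $5442.40.
Claim 3 ($500): 20% coinsurance on $500 = $100. Member owes $100 (running OOP $3772.60). Plan pays $500 − $100 = $400.

$400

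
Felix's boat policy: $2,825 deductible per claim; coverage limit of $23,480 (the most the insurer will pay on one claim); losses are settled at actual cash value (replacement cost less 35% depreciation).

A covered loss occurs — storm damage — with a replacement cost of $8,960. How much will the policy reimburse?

Actual cash value after 35% depreciation: $8,960 × 65% = $5,824.
After the deductible, $5,824 − $2,825 = $2,999 remains.
$2,999 ≤ $23,480, so the limit doesn't bind; insurer pays $2,999.

$2,999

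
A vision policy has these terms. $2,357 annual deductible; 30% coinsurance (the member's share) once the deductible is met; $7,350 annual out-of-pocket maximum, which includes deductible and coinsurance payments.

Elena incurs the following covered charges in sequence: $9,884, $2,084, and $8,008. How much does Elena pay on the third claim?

Bill 1, $9,884: deductible takes $2,357, $7,527 remains; coinsurance $7,527 × 30% = $2,258.10. Cost to member: $4,615.10. OOP to date $4,615.10.
Bill 2, $2,084: 30% coinsurance on $2,084 = $625.20. Member pays $625.20; OOP now $5,240.30.
Bill 3, $8,008: 30% coinsurance on $8,008 = $2,402.40. Adding that to $5,240.30 gives $7,642.70, past the $7,350 cap; member pays only $7,350 − $5,240.30 = $2,109.70.

$2,109.70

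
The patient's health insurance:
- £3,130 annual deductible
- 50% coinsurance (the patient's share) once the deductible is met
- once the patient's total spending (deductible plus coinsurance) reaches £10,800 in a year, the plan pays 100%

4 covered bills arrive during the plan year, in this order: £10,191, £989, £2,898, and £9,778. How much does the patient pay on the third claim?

£1,449

Bill 1, £10,191: £3,130 finishes the deductible; £7,061 goes to coinsurance; 50% of £7,061 = £3,530.50. Patient pays £6,660.50; OOP now £6,660.50.
Bill 2, £989: 50% coinsurance on £989 = £494.50. Patient owes £494.50 (running OOP £7,155).
Bill 3, £2,898: deductible met; 50% of £2,898 = £1,449. Patient owes £1,449 (running OOP £8,604).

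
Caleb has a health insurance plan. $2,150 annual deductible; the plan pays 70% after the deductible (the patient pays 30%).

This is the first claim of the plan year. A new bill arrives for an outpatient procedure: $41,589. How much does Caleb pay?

The full $2,150 deductible is still open; $2,150 of this bill applies to it.
After the $2,150 deductible portion, $41,589 − $2,150 = $39,439 is subject to coinsurance.
Patient's 30% share of $39,439 is $11,831.70.
That puts the patient's cost at $2,150 + $11,831.70 = $13,981.70.

$13,981.70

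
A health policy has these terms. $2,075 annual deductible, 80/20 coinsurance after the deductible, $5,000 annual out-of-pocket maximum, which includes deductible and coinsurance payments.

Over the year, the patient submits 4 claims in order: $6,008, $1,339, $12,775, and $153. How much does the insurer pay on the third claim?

$10,904.40

#1 ($6,008): deductible takes $2,075, $3,933 remains; coinsurance $3,933 × 20% = $786.60. Patient owes $2,861.60 (running OOP $2,861.60). Plan pays $6,008 − $2,861.60 = $3,146.40.
#2 ($1,339): 20% coinsurance on $1,339 = $267.80. Cost to patient: $267.80. OOP to date $3,129.40. Plan pays $1,339 − $267.80 = $1,071.20.
#3 ($12,775): deductible met; 20% of $12,775 = $2,555. That would push OOP to $5,684.40, over the $5,000 cap, so patient pays $5,000 − $3,129.40 = $1,870.60. Plan pays $12,775 − $1,870.60 = $10,904.40.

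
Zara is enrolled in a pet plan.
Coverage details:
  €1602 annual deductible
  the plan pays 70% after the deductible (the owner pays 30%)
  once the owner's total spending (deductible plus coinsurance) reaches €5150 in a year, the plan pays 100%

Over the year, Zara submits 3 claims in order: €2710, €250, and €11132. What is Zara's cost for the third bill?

#1 (€2710): €1602 finishes the deductible; €1108 goes to coinsurance; 30% of €1108 = €332.40. Owner pays €1934.40; OOP now €1934.40.
#2 (€250): deductible already satisfied, so owner's share is 30% × €250 = €75. Owner owes €75 (running OOP €2009.40).
#3 (€11132): deductible already satisfied, so owner's share is 30% × €11132 = €3339.60. OOP would hit €5349 > €5150, so the cap limits the owner to €5150 − €2009.40 = €3140.60.

€3140.60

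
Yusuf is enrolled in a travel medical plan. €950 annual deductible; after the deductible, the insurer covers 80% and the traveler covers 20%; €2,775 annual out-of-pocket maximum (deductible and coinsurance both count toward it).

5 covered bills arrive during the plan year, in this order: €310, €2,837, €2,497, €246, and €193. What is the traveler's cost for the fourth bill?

Bill 1, €310: entire amount goes to the deductible. Traveler pays €310; OOP now €310.
Bill 2, €2,837: deductible takes €640, €2,197 remains; coinsurance €2,197 × 20% = €439.40. Cost to traveler: €1,079.40. OOP to date €1,389.40.
Bill 3, €2,497: deductible already satisfied, so traveler's share is 20% × €2,497 = €499.40. Cost to traveler: €499.40. OOP to date €1,888.80.
Bill 4, €246: 20% coinsurance on €246 = €49.20. Traveler owes €49.20 (running OOP €1,938).

€49.20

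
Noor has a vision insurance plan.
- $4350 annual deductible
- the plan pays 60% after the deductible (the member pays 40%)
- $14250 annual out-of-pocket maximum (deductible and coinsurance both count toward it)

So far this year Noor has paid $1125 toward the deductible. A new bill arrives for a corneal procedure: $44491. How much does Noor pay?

Deductible still to meet: $4350 − $1125 = $3225.
That leaves $44491 − $3225 = $41266 for coinsurance.
40% of $41266 = $16506.40 falls to the member.
That puts the member's cost at $3225 + $16506.40 = $19731.40 before any cap.
That would bring total out-of-pocket to $20856.40, past the $14250 cap. The member is capped at $14250 − $1125 = $13125 on this claim.

$13125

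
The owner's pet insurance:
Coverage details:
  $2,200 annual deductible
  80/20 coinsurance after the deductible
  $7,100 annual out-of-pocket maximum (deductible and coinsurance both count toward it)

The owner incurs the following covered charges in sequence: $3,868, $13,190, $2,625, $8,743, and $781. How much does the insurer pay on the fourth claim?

Claim 1 — $3,868: $2,200 finishes the deductible; $1,668 goes to coinsurance; 20% of $1,668 = $333.60. Owner pays $2,533.60; OOP now $2,533.60. Insurer: $3,868 − $2,533.60 = $1,334.40.
Claim 2 — $13,190: 20% coinsurance on $13,190 = $2,638. Owner owes $2,638 (running OOP $5,171.60). Insurer: $13,190 − $2,638 = $10,552.
Claim 3 — $2,625: deductible met; 20% of $2,625 = $525. Owner owes $525 (running OOP $5,696.60). Plan pays $2,625 − $525 = $2,100.
Claim 4 — $8,743: deductible met; 20% of $8,743 = $1,748.60. Adding that to $5,696.60 gives $7,445.20, past the $7,100 cap; owner pays only $7,100 − $5,696.60 = $1,403.40. Plan pays $8,743 − $1,403.40 = $7,339.60.

$7,339.60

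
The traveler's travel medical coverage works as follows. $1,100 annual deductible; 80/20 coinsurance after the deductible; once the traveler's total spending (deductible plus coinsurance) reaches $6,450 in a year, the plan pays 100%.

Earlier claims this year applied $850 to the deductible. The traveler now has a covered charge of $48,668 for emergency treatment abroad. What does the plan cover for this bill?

Deductible still to meet: $1,100 − $850 = $250.
After the $250 deductible portion, $48,668 − $250 = $48,418 is subject to coinsurance.
Coinsurance: $48,418 × 20% = $9,683.60.
So the traveler owes $250 + $9,683.60 = $9,933.60 before any cap.
Year-to-date out-of-pocket would reach $850 + $9,933.60 = $10,783.60, above the $6,450 maximum, so the traveler pays only $6,450 − $850 = $5,600.
The insurer covers the remainder: $48,668 − $5,600 = $43,068.

$43,068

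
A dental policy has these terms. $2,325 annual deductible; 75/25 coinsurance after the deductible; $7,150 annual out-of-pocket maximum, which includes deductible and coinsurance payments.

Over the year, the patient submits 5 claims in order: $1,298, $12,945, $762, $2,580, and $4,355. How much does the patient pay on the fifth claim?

$1,010

#1 ($1,298): all of it applies to the deductible. Patient pays $1,298; OOP now $1,298.
#2 ($12,945): $1,027 finishes the deductible; $11,918 goes to coinsurance; coinsurance $11,918 × 25% = $2,979.50. Patient pays $4,006.50; OOP now $5,304.50.
#3 ($762): deductible met; 25% of $762 = $190.50. Patient owes $190.50 (running OOP $5,495).
#4 ($2,580): deductible already satisfied, so patient's share is 25% × $2,580 = $645. Cost to patient: $645. OOP to date $6,140.
#5 ($4,355): deductible already satisfied, so patient's share is 25% × $4,355 = $1,088.75. Adding that to $6,140 gives $7,228.75, past the $7,150 cap; patient pays only $7,150 − $6,140 = $1,010.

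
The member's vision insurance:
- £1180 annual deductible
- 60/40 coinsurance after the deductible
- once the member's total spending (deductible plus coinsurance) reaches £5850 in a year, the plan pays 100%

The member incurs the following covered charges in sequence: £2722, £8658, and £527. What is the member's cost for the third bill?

Claim 1 (£2722): £1180 finishes the deductible; £1542 goes to coinsurance; coinsurance £1542 × 40% = £616.80. Member owes £1796.80 (running OOP £1796.80).
Claim 2 (£8658): deductible already satisfied, so member's share is 40% × £8658 = £3463.20. Cost to member: £3463.20. OOP to date £5260.
Claim 3 (£527): deductible met; 40% of £527 = £210.80. Cost to member: £210.80. OOP to date £5470.80.

£210.80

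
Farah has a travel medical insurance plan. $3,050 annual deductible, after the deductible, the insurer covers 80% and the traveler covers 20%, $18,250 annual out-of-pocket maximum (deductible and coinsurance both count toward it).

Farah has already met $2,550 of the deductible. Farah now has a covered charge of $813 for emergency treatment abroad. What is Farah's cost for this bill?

Remaining deductible: $3,050 − $2,550 = $500.
The remaining $313 (= $813 − $500) moves to coinsurance.
20% of $313 = $62.60 falls to the traveler.
So the traveler owes $500 + $62.60 = $562.60 before any cap.
Cumulative spending $2,550 + $562.60 = $3,112.60 stays under the $18,250 maximum.

$562.60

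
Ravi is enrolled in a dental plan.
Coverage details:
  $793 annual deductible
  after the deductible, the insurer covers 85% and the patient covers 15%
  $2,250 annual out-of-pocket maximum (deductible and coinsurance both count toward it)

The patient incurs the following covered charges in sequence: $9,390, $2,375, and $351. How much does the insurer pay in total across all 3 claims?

$9,866

Claim 1 ($9,390): $793 to deductible, leaving $8,597; 15% of $8,597 = $1,289.55. Patient pays $2,082.55; OOP now $2,082.55. Insurer: $9,390 − $2,082.55 = $7,307.45.
Claim 2 ($2,375): deductible already satisfied, so patient's share is 15% × $2,375 = $356.25. Adding that to $2,082.55 gives $2,438.80, past the $2,250 cap; patient pays only $2,250 − $2,082.55 = $167.45. Plan pays $2,375 − $167.45 = $2,207.55.
Claim 3 ($351): deductible met; 15% of $351 = $52.65. That would push OOP to $2,302.65, over the $2,250 cap, so patient pays $2,250 − $2,250 = $0. Insurer: $351 − $0 = $351.
Insurer total: $7,307.45 + $2,207.55 + $351 = $9,866.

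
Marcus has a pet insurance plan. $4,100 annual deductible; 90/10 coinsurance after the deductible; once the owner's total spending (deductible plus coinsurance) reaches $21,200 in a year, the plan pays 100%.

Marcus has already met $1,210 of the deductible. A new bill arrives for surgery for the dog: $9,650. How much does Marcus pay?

$1,210 of the $4,100 deductible is already met, leaving $2,890.
The remaining $6,760 (= $9,650 − $2,890) moves to coinsurance.
Coinsurance: $6,760 × 10% = $676.
So the owner owes $2,890 + $676 = $3,566 before any cap.
Cumulative spending $1,210 + $3,566 = $4,776 stays under the $21,200 maximum.

$3,566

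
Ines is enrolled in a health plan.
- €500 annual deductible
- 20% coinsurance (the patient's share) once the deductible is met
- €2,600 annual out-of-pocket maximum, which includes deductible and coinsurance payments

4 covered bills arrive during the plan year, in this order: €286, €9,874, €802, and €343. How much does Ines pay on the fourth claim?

€7.60

#1 (€286): entire amount goes to the deductible. Patient pays €286; OOP now €286.
#2 (€9,874): deductible takes €214, €9,660 remains; coinsurance €9,660 × 20% = €1,932. Patient owes €2,146 (running OOP €2,432).
#3 (€802): 20% coinsurance on €802 = €160.40. Patient owes €160.40 (running OOP €2,592.40).
#4 (€343): deductible already satisfied, so patient's share is 20% × €343 = €68.60. Adding that to €2,592.40 gives €2,661, past the €2,600 cap; patient pays only €2,600 − €2,592.40 = €7.60.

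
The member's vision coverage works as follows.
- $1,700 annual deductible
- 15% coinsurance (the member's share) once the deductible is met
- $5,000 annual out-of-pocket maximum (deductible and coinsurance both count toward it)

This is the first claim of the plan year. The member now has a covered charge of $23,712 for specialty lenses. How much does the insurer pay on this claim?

$18,712

Nothing has been paid toward the $1,700 deductible, so the first $1,700 of this charge is applied there.
That leaves $23,712 − $1,700 = $22,012 for coinsurance.
Coinsurance: $22,012 × 15% = $3,301.80.
Member responsibility before any cap: $1,700 + $3,301.80 = $5,001.80.
Adding $5,001.80 to the $0 already spent would give $5,001.80, which exceeds the $5,000 cap; the member pays just $5,000 − $0 = $5,000.
The insurer covers the remainder: $23,712 − $5,000 = $18,712.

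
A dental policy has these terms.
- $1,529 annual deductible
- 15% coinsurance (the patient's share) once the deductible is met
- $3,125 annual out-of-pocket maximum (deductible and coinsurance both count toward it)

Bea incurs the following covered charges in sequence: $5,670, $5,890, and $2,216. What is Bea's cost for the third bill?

$91.35

Bill 1, $5,670: $1,529 to deductible, leaving $4,141; patient's 15% is $621.15. Patient owes $2,150.15 (running OOP $2,150.15).
Bill 2, $5,890: 15% coinsurance on $5,890 = $883.50. Patient pays $883.50; OOP now $3,033.65.
Bill 3, $2,216: deductible already satisfied, so patient's share is 15% × $2,216 = $332.40. OOP would hit $3,366.05 > $3,125, so the cap limits the patient to $3,125 − $3,033.65 = $91.35.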